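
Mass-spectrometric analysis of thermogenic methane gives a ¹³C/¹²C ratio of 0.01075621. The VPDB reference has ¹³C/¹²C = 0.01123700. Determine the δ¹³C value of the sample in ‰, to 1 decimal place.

δ¹³C = (R_sample / R_standard − 1) × 1000
R_sample / R_standard = 0.01075621 / 0.01123700 = 0.957214
δ¹³C = (0.957214 − 1) × 1000 = -42.79‰

-42.8‰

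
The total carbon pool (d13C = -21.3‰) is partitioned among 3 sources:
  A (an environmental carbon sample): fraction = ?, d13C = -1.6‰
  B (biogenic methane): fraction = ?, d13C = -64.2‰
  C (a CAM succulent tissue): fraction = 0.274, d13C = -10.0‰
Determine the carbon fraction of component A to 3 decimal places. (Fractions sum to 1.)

Let f_A and f_B be the unknown fractions; fractions sum to 1 so f_A + f_B = 0.726.
Mass balance: Σ fᵢ·δᵢ = δ_bulk ⇒ f_A·(-1.6) + f_B·(-64.2) = -21.3 − (-2.740) = -18.560
Substitute f_B = 0.726 − f_A:
f_A·(-1.6 − -64.2) = -18.560 − 0.726×(-64.2) = 28.049
f_A = 28.049 / 62.6 = 0.4481

0.448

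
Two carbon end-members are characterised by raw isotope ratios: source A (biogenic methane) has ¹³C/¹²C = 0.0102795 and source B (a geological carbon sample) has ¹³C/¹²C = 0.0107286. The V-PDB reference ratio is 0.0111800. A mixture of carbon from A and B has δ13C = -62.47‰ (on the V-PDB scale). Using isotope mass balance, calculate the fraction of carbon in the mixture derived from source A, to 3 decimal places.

0.550

δ_A = (0.0102795/0.0111800 − 1)×1000 = (0.919454 − 1)×1000 = -80.546‰
δ_B = (0.0107286/0.0111800 − 1)×1000 = (0.959624 − 1)×1000 = -40.376‰
f_A = (δ_mix − δ_B)/(δ_A − δ_B) = (-62.47 − (-40.376))/(-80.546 − (-40.376))
f_A = -22.094 / -40.170 = 0.5500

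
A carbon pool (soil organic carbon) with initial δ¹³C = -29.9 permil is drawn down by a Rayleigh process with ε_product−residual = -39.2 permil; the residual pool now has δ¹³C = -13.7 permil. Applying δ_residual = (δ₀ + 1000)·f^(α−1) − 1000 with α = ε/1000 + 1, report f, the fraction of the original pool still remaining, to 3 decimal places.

α − 1 = ε/1000 = -0.0392
(δ_res + 1000)/(δ₀ + 1000) = (-13.7 + 1000)/(-29.9 + 1000) = 986.3/970.1 = 1.016699
f = 1.016699^(1/-0.0392) = exp(ln(1.016699)/-0.0392) = exp(0.01656/-0.0392)
f = exp(-0.4225) = 0.6554

0.655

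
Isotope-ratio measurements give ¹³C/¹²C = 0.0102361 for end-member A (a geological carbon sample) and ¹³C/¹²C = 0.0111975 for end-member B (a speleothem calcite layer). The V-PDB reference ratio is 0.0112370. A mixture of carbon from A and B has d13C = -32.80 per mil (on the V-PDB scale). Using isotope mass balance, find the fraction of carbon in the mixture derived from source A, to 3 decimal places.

0.342

δ_A = (0.0102361/0.0112370 − 1)×1000 = (0.910928 − 1)×1000 = -89.072 per mil
δ_B = (0.0111975/0.0112370 − 1)×1000 = (0.996485 − 1)×1000 = -3.515 per mil
f_A = (δ_mix − δ_B)/(δ_A − δ_B) = (-32.80 − (-3.515))/(-89.072 − (-3.515))
f_A = -29.285 / -85.557 = 0.3423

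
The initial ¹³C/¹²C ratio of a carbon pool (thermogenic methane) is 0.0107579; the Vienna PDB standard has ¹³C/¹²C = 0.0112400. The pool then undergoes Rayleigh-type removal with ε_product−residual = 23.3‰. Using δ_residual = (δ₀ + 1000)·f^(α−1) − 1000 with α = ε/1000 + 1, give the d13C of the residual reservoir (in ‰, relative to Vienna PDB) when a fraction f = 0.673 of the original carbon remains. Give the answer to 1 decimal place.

δ₀ = (0.0107579/0.0112400 − 1)×1000 = (0.957109 − 1)×1000 = -42.891‰
α − 1 = ε/1000 = 0.0233
f^(α−1) = 0.673^(0.0233) = 0.990815
δ_res = (-42.891 + 1000) × 0.990815 − 1000 = 948.318 − 1000 = -51.68‰

-51.7‰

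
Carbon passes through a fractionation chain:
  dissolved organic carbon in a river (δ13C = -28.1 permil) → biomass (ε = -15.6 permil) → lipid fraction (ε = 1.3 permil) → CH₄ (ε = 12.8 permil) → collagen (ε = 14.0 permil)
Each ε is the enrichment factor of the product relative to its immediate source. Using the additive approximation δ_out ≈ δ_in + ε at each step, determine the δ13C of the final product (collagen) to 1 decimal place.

step 1: δ ≈ -28.1 + (-15.6) = -43.7 permil
step 2: δ ≈ -43.7 + (1.3) = -42.4 permil
step 3: δ ≈ -42.4 + (12.8) = -29.6 permil
step 4: δ ≈ -29.6 + (14.0) = -15.6 permil

-15.6 permil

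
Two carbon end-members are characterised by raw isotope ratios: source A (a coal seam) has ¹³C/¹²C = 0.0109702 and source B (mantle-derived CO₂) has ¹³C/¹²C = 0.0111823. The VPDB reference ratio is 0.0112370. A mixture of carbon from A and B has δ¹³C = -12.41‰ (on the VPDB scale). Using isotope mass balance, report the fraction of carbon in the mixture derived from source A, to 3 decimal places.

δ_A = (0.0109702/0.0112370 − 1)×1000 = (0.976257 − 1)×1000 = -23.743‰
δ_B = (0.0111823/0.0112370 − 1)×1000 = (0.995132 − 1)×1000 = -4.868‰
f_A = (δ_mix − δ_B)/(δ_A − δ_B) = (-12.41 − (-4.868))/(-23.743 − (-4.868))
f_A = -7.542 / -18.875 = 0.3996

0.400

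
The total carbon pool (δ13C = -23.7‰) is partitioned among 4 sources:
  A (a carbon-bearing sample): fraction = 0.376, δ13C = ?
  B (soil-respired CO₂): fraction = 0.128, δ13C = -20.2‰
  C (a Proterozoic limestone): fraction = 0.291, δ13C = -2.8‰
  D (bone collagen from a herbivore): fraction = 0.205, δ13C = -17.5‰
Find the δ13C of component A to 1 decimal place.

Isotope mass balance: δ_bulk = Σ fᵢ·δᵢ.
-23.7 = 0.376×δ_A + 0.128×(-20.2) + 0.291×(-2.8) + 0.205×(-17.5)
0.376·δ_A = -23.7 − (-6.988) = -16.712
δ_A = -16.712 / 0.376 = -44.45‰

-44.4‰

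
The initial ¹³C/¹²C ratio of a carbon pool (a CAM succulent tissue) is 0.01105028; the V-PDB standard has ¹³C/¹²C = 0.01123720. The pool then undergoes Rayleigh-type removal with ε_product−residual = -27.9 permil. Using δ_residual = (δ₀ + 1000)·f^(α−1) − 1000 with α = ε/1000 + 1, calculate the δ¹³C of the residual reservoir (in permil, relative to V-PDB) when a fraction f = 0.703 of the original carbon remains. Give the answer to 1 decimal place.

-6.9 permil

δ₀ = (0.01105028/0.01123720 − 1)×1000 = (0.983366 − 1)×1000 = -16.634 permil
α − 1 = ε/1000 = -0.0279
f^(α−1) = 0.703^(-0.0279) = 1.009880
δ_res = (-16.634 + 1000) × 1.009880 − 1000 = 993.082 − 1000 = -6.92 permil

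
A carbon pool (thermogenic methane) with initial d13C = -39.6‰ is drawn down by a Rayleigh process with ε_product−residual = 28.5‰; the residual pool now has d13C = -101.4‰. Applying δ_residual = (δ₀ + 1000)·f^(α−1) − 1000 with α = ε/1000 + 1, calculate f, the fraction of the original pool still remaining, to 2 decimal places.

0.10

α − 1 = ε/1000 = 0.0285
(δ_res + 1000)/(δ₀ + 1000) = (-101.4 + 1000)/(-39.6 + 1000) = 898.6/960.4 = 0.935652
f = 0.935652^(1/0.0285) = exp(ln(0.935652)/0.0285) = exp(-0.06651/0.0285)
f = exp(-2.3337) = 0.0969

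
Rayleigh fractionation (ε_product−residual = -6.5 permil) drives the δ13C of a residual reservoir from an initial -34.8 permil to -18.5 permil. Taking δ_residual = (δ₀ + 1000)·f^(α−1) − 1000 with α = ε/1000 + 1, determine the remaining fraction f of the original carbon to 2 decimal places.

α − 1 = ε/1000 = -0.0065
(δ_res + 1000)/(δ₀ + 1000) = (-18.5 + 1000)/(-34.8 + 1000) = 981.5/965.2 = 1.016888
f = 1.016888^(1/-0.0065) = exp(ln(1.016888)/-0.0065) = exp(0.01675/-0.0065)
f = exp(-2.5764) = 0.0760

0.08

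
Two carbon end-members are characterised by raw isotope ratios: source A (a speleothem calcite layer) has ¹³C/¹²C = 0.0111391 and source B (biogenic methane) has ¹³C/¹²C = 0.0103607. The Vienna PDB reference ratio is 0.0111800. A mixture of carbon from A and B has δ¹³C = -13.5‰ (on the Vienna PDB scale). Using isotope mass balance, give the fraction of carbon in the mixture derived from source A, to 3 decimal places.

0.859

δ_A = (0.0111391/0.0111800 − 1)×1000 = (0.996342 − 1)×1000 = -3.658‰
δ_B = (0.0103607/0.0111800 − 1)×1000 = (0.926717 − 1)×1000 = -73.283‰
f_A = (δ_mix − δ_B)/(δ_A − δ_B) = (-13.5 − (-73.283))/(-3.658 − (-73.283))
f_A = 59.783 / 69.624 = 0.8586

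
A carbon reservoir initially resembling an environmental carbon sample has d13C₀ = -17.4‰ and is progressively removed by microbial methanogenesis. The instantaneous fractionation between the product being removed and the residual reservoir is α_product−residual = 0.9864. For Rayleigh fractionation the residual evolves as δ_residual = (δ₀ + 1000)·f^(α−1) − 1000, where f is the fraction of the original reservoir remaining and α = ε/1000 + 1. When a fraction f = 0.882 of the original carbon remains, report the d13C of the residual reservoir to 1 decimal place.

Rayleigh residual: δ_res = (δ₀ + 1000)·f^(α−1) − 1000
α − 1 = -0.01360
f^(α−1) = 0.882^(-0.01360) = 1.001709
δ_res = (-17.4 + 1000) × 1.001709 − 1000 = 984.279 − 1000 = -15.72‰

-15.7‰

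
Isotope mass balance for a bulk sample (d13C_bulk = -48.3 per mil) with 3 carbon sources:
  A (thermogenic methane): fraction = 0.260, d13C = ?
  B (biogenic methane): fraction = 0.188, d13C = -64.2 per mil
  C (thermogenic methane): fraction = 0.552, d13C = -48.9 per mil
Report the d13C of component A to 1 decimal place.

Isotope mass balance: δ_bulk = Σ fᵢ·δᵢ.
-48.3 = 0.260×δ_A + 0.188×(-64.2) + 0.552×(-48.9)
0.260·δ_A = -48.3 − (-39.062) = -9.238
δ_A = -9.238 / 0.260 = -35.53 per mil

-35.5 per mil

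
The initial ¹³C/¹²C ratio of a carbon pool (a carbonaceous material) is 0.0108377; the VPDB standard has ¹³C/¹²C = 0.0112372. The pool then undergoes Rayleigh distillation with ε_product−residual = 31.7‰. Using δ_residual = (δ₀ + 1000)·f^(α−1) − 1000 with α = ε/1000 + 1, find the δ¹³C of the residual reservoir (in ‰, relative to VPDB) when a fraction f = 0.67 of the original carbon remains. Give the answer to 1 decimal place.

-47.7‰

δ₀ = (0.0108377/0.0112372 − 1)×1000 = (0.964448 − 1)×1000 = -35.552‰
α − 1 = ε/1000 = 0.0317
f^(α−1) = 0.67^(0.0317) = 0.987385
δ_res = (-35.552 + 1000) × 0.987385 − 1000 = 952.282 − 1000 = -47.72‰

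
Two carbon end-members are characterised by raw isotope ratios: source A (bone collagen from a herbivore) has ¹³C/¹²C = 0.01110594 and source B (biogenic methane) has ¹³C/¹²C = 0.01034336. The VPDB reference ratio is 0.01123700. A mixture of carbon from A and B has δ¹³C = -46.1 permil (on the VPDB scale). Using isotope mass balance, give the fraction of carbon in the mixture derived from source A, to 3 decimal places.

δ_A = (0.01110594/0.01123700 − 1)×1000 = (0.988337 − 1)×1000 = -11.663 permil
δ_B = (0.01034336/0.01123700 − 1)×1000 = (0.920473 − 1)×1000 = -79.527 permil
f_A = (δ_mix − δ_B)/(δ_A − δ_B) = (-46.1 − (-79.527))/(-11.663 − (-79.527))
f_A = 33.427 / 67.863 = 0.4926

0.493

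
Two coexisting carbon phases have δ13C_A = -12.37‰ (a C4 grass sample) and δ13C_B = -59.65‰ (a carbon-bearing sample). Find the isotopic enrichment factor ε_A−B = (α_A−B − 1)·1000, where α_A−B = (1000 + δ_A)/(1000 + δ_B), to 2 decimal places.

50.28‰

α_A−B = (1000 + -12.37) / (1000 + -59.65) = 987.63 / 940.35 = 1.050279
ε_A−B = (1.050279 − 1) × 1000 = 50.279‰
(The approximation ε ≈ δ_A − δ_B would give 47.28‰.)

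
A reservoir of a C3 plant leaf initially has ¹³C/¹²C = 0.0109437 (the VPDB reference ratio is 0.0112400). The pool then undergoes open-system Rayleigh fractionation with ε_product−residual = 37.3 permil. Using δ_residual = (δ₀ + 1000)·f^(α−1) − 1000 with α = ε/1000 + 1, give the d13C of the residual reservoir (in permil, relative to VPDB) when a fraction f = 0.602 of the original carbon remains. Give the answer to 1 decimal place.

-44.6 permil

δ₀ = (0.0109437/0.0112400 − 1)×1000 = (0.973639 − 1)×1000 = -26.361 permil
α − 1 = ε/1000 = 0.0373
f^(α−1) = 0.602^(0.0373) = 0.981248
δ_res = (-26.361 + 1000) × 0.981248 − 1000 = 955.381 − 1000 = -44.62 permil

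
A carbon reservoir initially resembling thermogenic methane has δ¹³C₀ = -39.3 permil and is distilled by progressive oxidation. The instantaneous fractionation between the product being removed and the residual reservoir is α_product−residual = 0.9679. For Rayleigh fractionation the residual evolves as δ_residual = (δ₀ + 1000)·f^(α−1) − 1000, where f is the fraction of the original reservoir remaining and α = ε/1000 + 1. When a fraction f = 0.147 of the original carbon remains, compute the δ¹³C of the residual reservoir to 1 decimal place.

Rayleigh residual: δ_res = (δ₀ + 1000)·f^(α−1) − 1000
α − 1 = -0.03210
f^(α−1) = 0.147^(-0.03210) = 1.063479
δ_res = (-39.3 + 1000) × 1.063479 − 1000 = 1021.685 − 1000 = 21.68 permil

21.7 permil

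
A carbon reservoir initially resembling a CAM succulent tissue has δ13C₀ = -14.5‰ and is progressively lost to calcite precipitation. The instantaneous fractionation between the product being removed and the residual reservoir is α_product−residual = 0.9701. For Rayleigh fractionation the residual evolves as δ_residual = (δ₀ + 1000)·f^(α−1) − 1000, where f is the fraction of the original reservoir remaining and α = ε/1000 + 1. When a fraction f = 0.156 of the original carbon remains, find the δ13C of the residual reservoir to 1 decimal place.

Rayleigh residual: δ_res = (δ₀ + 1000)·f^(α−1) − 1000
α − 1 = -0.02990
f^(α−1) = 0.156^(-0.02990) = 1.057123
δ_res = (-14.5 + 1000) × 1.057123 − 1000 = 1041.795 − 1000 = 41.79‰

41.8‰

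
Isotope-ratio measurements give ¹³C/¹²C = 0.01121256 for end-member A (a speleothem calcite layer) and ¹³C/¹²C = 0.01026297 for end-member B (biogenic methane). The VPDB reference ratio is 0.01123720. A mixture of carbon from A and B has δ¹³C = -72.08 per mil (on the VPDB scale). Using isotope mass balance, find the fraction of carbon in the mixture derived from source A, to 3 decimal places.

0.173

δ_A = (0.01121256/0.01123720 − 1)×1000 = (0.997807 − 1)×1000 = -2.193 per mil
δ_B = (0.01026297/0.01123720 − 1)×1000 = (0.913303 − 1)×1000 = -86.697 per mil
f_A = (δ_mix − δ_B)/(δ_A − δ_B) = (-72.08 − (-86.697))/(-2.193 − (-86.697))
f_A = 14.617 / 84.504 = 0.1730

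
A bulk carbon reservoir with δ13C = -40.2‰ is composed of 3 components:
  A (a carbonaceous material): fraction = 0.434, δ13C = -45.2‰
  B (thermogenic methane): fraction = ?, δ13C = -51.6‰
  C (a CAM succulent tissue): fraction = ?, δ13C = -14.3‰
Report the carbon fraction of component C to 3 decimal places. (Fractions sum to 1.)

0.231

Let f_C and f_B be the unknown fractions; fractions sum to 1 so f_C + f_B = 0.566.
Mass balance: Σ fᵢ·δᵢ = δ_bulk ⇒ f_C·(-14.3) + f_B·(-51.6) = -40.2 − (-19.617) = -20.583
Substitute f_B = 0.566 − f_C:
f_C·(-14.3 − -51.6) = -20.583 − 0.566×(-51.6) = 8.622
f_C = 8.622 / 37.3 = 0.2312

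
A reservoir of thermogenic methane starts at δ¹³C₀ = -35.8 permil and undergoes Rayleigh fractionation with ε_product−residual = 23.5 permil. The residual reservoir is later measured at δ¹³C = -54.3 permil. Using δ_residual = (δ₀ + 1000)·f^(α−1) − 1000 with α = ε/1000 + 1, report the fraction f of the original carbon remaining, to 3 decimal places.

α − 1 = ε/1000 = 0.0235
(δ_res + 1000)/(δ₀ + 1000) = (-54.3 + 1000)/(-35.8 + 1000) = 945.7/964.2 = 0.980813
f = 0.980813^(1/0.0235) = exp(ln(0.980813)/0.0235) = exp(-0.01937/0.0235)
f = exp(-0.8244) = 0.4385

0.438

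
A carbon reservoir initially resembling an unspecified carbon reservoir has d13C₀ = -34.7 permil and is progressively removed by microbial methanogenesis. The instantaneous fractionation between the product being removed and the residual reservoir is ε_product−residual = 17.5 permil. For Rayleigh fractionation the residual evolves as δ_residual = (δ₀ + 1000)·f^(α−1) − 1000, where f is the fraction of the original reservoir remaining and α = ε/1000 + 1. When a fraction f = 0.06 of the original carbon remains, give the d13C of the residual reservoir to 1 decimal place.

Rayleigh residual: δ_res = (δ₀ + 1000)·f^(α−1) − 1000
α = ε/1000 + 1 = 1.01750, so α − 1 = 0.01750
f^(α−1) = 0.06^(0.01750) = 0.951958
δ_res = (-34.7 + 1000) × 0.951958 − 1000 = 918.925 − 1000 = -81.08 permil

-81.1 permil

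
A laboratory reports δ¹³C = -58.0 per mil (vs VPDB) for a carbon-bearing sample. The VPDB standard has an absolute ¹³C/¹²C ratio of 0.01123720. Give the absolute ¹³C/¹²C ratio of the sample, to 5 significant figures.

R_sample = R_standard × (δ¹³C/1000 + 1)
R_sample = 0.01123720 × (-58.0/1000 + 1) = 0.01123720 × 0.942000
R_sample = 0.0105854

0.010585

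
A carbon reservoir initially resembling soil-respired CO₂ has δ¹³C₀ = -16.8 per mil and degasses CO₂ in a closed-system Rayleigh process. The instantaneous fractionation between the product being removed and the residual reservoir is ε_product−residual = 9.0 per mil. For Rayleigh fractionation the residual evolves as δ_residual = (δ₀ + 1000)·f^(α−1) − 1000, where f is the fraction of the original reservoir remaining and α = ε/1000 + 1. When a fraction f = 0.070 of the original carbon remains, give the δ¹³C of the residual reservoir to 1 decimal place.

Rayleigh residual: δ_res = (δ₀ + 1000)·f^(α−1) − 1000
α = ε/1000 + 1 = 1.00900, so α − 1 = 0.00900
f^(α−1) = 0.070^(0.00900) = 0.976351
δ_res = (-16.8 + 1000) × 0.976351 − 1000 = 959.948 − 1000 = -40.05 per mil

-40.1 per mil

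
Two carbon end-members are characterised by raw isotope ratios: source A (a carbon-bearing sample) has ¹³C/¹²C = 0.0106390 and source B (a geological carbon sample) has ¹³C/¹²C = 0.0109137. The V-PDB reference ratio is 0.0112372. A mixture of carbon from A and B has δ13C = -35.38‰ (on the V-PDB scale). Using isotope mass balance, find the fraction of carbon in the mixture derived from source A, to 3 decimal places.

δ_A = (0.0106390/0.0112372 − 1)×1000 = (0.946766 − 1)×1000 = -53.234‰
δ_B = (0.0109137/0.0112372 − 1)×1000 = (0.971212 − 1)×1000 = -28.788‰
f_A = (δ_mix − δ_B)/(δ_A − δ_B) = (-35.38 − (-28.788))/(-53.234 − (-28.788))
f_A = -6.592 / -24.446 = 0.2696

0.270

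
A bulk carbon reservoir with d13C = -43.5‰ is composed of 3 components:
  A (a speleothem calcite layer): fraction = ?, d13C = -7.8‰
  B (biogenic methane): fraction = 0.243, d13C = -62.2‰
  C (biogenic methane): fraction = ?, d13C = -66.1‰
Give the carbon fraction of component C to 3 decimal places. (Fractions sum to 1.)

0.386

Let f_C and f_A be the unknown fractions; fractions sum to 1 so f_C + f_A = 0.757.
Mass balance: Σ fᵢ·δᵢ = δ_bulk ⇒ f_C·(-66.1) + f_A·(-7.8) = -43.5 − (-15.115) = -28.385
Substitute f_A = 0.757 − f_C:
f_C·(-66.1 − -7.8) = -28.385 − 0.757×(-7.8) = -22.481
f_C = -22.481 / -58.3 = 0.3856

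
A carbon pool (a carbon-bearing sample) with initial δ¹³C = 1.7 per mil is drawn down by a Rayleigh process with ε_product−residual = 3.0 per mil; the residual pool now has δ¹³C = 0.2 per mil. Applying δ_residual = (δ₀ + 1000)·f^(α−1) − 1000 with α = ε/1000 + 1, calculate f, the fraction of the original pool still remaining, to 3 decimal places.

α − 1 = ε/1000 = 0.0030
(δ_res + 1000)/(δ₀ + 1000) = (0.2 + 1000)/(1.7 + 1000) = 1000.2/1001.7 = 0.998503
f = 0.998503^(1/0.0030) = exp(ln(0.998503)/0.0030) = exp(-0.00150/0.0030)
f = exp(-0.4995) = 0.6068

0.607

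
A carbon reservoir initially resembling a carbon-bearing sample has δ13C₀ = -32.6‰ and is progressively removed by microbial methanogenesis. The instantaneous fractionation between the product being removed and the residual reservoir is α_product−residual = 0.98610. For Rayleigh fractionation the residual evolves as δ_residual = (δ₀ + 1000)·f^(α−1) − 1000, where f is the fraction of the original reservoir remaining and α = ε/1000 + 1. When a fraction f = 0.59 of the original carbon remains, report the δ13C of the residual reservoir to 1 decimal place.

Rayleigh residual: δ_res = (δ₀ + 1000)·f^(α−1) − 1000
α − 1 = -0.01390
f^(α−1) = 0.59^(-0.01390) = 1.007361
δ_res = (-32.6 + 1000) × 1.007361 − 1000 = 974.521 − 1000 = -25.48‰

-25.5‰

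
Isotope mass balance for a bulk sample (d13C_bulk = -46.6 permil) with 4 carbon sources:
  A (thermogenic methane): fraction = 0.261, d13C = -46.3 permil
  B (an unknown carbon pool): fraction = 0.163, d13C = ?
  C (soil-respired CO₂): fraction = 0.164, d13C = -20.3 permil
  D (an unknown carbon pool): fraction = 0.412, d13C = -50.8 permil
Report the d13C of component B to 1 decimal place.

Isotope mass balance: δ_bulk = Σ fᵢ·δᵢ.
-46.6 = 0.261×(-46.3) + 0.163×δ_B + 0.164×(-20.3) + 0.412×(-50.8)
0.163·δ_B = -46.6 − (-36.343) = -10.257
δ_B = -10.257 / 0.163 = -62.93 permil

-62.9 permil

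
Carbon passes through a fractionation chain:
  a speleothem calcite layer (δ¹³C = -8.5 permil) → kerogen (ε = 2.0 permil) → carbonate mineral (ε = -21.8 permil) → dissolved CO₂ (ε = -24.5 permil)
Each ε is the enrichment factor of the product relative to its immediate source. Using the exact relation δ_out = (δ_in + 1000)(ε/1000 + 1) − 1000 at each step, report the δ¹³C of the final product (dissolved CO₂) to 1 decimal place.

step 1: δ = (-8.50 + 1000)·(2.0/1000 + 1) − 1000 = -6.52 permil
step 2: δ = (-6.52 + 1000)·(-21.8/1000 + 1) − 1000 = -28.17 permil
step 3: δ = (-28.17 + 1000)·(-24.5/1000 + 1) − 1000 = -51.98 permil

-52.0 permil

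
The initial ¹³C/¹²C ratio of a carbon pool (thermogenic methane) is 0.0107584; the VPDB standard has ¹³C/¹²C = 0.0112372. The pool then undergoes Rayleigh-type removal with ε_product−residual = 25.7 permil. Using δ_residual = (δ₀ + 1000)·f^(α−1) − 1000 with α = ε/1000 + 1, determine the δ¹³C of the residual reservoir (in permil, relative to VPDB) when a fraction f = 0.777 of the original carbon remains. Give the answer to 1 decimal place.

δ₀ = (0.0107584/0.0112372 − 1)×1000 = (0.957392 − 1)×1000 = -42.608 permil
α − 1 = ε/1000 = 0.0257
f^(α−1) = 0.777^(0.0257) = 0.993536
δ_res = (-42.608 + 1000) × 0.993536 − 1000 = 951.203 − 1000 = -48.80 permil

-48.8 permil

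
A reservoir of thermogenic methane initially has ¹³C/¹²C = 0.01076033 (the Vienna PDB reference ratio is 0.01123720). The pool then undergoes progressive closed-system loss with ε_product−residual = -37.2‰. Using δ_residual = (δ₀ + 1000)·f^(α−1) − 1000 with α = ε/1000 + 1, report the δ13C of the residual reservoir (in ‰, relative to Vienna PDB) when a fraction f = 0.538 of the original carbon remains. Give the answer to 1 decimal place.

δ₀ = (0.01076033/0.01123720 − 1)×1000 = (0.957563 − 1)×1000 = -42.437‰
α − 1 = ε/1000 = -0.0372
f^(α−1) = 0.538^(-0.0372) = 1.023328
δ_res = (-42.437 + 1000) × 1.023328 − 1000 = 979.901 − 1000 = -20.10‰

-20.1‰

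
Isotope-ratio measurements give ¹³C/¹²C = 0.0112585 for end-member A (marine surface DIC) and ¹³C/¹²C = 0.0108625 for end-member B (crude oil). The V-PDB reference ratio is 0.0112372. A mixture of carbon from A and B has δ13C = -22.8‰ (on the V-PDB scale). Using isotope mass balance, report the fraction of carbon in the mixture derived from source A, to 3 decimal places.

δ_A = (0.0112585/0.0112372 − 1)×1000 = (1.001895 − 1)×1000 = 1.895‰
δ_B = (0.0108625/0.0112372 − 1)×1000 = (0.966655 − 1)×1000 = -33.345‰
f_A = (δ_mix − δ_B)/(δ_A − δ_B) = (-22.8 − (-33.345))/(1.895 − (-33.345))
f_A = 10.545 / 35.240 = 0.2992

0.299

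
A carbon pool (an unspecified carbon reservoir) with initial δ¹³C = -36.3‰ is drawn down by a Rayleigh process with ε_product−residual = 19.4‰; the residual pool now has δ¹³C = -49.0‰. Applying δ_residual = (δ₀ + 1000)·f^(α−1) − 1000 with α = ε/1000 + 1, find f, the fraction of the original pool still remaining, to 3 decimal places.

α − 1 = ε/1000 = 0.0194
(δ_res + 1000)/(δ₀ + 1000) = (-49.0 + 1000)/(-36.3 + 1000) = 951.0/963.7 = 0.986822
f = 0.986822^(1/0.0194) = exp(ln(0.986822)/0.0194) = exp(-0.01327/0.0194)
f = exp(-0.6838) = 0.5047

0.505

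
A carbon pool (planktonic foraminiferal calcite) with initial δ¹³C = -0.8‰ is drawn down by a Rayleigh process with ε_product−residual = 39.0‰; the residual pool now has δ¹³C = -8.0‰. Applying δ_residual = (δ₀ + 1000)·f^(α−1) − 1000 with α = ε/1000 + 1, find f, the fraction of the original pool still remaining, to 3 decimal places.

0.831

α − 1 = ε/1000 = 0.0390
(δ_res + 1000)/(δ₀ + 1000) = (-8.0 + 1000)/(-0.8 + 1000) = 992.0/999.2 = 0.992794
f = 0.992794^(1/0.0390) = exp(ln(0.992794)/0.0390) = exp(-0.00723/0.0390)
f = exp(-0.1854) = 0.8307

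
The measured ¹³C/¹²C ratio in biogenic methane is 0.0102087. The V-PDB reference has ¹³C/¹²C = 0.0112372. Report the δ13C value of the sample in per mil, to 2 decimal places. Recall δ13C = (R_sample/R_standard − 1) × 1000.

-91.53 per mil

δ13C = (R_sample / R_standard − 1) × 1000
R_sample / R_standard = 0.0102087 / 0.0112372 = 0.908474
δ13C = (0.908474 − 1) × 1000 = -91.526 per mil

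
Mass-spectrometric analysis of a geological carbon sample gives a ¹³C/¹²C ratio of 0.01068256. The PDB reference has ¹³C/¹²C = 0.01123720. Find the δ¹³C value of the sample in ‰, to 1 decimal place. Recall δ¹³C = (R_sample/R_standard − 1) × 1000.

δ¹³C = (R_sample / R_standard − 1) × 1000
R_sample / R_standard = 0.01068256 / 0.01123720 = 0.950643
δ¹³C = (0.950643 − 1) × 1000 = -49.36‰

-49.4‰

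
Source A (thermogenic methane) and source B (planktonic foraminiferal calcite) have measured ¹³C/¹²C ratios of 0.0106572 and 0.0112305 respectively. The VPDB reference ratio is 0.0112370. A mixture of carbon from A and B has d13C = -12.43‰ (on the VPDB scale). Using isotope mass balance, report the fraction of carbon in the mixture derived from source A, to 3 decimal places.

δ_A = (0.0106572/0.0112370 − 1)×1000 = (0.948403 − 1)×1000 = -51.597‰
δ_B = (0.0112305/0.0112370 − 1)×1000 = (0.999422 − 1)×1000 = -0.578‰
f_A = (δ_mix − δ_B)/(δ_A − δ_B) = (-12.43 − (-0.578))/(-51.597 − (-0.578))
f_A = -11.852 / -51.019 = 0.2323

0.232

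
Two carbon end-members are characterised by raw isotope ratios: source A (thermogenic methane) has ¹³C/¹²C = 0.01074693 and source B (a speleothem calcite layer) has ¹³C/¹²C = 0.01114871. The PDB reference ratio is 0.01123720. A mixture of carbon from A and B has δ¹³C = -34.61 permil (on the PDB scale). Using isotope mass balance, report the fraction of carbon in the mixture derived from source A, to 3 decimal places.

δ_A = (0.01074693/0.01123720 − 1)×1000 = (0.956371 − 1)×1000 = -43.629 permil
δ_B = (0.01114871/0.01123720 − 1)×1000 = (0.992125 − 1)×1000 = -7.875 permil
f_A = (δ_mix − δ_B)/(δ_A − δ_B) = (-34.61 − (-7.875))/(-43.629 − (-7.875))
f_A = -26.735 / -35.754 = 0.7477

0.748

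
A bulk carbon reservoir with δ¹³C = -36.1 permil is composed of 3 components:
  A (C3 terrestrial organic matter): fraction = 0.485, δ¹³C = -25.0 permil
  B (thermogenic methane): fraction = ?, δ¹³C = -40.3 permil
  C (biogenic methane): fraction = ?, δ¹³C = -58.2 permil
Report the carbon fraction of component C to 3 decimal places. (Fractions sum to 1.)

Let f_C and f_B be the unknown fractions; fractions sum to 1 so f_C + f_B = 0.515.
Mass balance: Σ fᵢ·δᵢ = δ_bulk ⇒ f_C·(-58.2) + f_B·(-40.3) = -36.1 − (-12.125) = -23.975
Substitute f_B = 0.515 − f_C:
f_C·(-58.2 − -40.3) = -23.975 − 0.515×(-40.3) = -3.221
f_C = -3.221 / -17.9 = 0.1799

0.180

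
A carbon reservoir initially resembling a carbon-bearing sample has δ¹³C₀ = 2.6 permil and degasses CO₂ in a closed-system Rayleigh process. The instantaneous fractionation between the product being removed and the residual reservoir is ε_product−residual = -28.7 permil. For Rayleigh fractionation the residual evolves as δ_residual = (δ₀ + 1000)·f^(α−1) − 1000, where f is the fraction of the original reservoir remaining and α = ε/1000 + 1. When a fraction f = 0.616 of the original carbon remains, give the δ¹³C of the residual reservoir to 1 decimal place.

16.6 permil

Rayleigh residual: δ_res = (δ₀ + 1000)·f^(α−1) − 1000
α = ε/1000 + 1 = 0.97130, so α − 1 = -0.02870
f^(α−1) = 0.616^(-0.02870) = 1.014003
δ_res = (2.6 + 1000) × 1.014003 − 1000 = 1016.639 − 1000 = 16.64 permil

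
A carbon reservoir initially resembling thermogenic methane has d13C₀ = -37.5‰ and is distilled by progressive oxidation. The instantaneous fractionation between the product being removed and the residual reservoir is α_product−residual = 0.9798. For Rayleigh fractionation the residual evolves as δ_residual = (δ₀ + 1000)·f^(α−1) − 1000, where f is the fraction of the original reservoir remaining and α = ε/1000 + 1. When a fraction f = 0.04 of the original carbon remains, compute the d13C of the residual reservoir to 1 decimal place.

Rayleigh residual: δ_res = (δ₀ + 1000)·f^(α−1) − 1000
α − 1 = -0.02020
f^(α−1) = 0.04^(-0.02020) = 1.067182
δ_res = (-37.5 + 1000) × 1.067182 − 1000 = 1027.162 − 1000 = 27.16‰

27.2‰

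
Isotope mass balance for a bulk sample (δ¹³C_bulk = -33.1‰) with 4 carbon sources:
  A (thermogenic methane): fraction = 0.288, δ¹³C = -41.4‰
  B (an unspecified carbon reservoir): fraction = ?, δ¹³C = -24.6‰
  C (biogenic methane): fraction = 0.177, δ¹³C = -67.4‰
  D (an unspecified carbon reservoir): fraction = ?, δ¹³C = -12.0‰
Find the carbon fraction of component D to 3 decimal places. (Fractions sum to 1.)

Let f_D and f_B be the unknown fractions; fractions sum to 1 so f_D + f_B = 0.535.
Mass balance: Σ fᵢ·δᵢ = δ_bulk ⇒ f_D·(-12.0) + f_B·(-24.6) = -33.1 − (-23.853) = -9.247
Substitute f_B = 0.535 − f_D:
f_D·(-12.0 − -24.6) = -9.247 − 0.535×(-24.6) = 3.914
f_D = 3.914 / 12.6 = 0.3106

0.311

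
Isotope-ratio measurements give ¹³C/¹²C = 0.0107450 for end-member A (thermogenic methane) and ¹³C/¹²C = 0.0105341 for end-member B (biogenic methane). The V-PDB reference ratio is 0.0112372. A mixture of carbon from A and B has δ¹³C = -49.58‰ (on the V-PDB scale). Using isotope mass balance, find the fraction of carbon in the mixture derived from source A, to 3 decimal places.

0.692

δ_A = (0.0107450/0.0112372 − 1)×1000 = (0.956199 − 1)×1000 = -43.801‰
δ_B = (0.0105341/0.0112372 − 1)×1000 = (0.937431 − 1)×1000 = -62.569‰
f_A = (δ_mix − δ_B)/(δ_A − δ_B) = (-49.58 − (-62.569))/(-43.801 − (-62.569))
f_A = 12.989 / 18.768 = 0.6921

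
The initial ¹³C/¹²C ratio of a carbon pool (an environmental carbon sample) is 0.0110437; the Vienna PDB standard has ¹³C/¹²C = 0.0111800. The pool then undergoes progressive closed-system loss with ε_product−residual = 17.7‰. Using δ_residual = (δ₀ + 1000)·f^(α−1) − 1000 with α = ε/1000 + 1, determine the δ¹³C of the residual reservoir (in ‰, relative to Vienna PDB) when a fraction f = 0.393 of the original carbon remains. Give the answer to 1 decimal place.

-28.4‰

δ₀ = (0.0110437/0.0111800 − 1)×1000 = (0.987809 − 1)×1000 = -12.191‰
α − 1 = ε/1000 = 0.0177
f^(α−1) = 0.393^(0.0177) = 0.983605
δ_res = (-12.191 + 1000) × 0.983605 − 1000 = 971.614 − 1000 = -28.39‰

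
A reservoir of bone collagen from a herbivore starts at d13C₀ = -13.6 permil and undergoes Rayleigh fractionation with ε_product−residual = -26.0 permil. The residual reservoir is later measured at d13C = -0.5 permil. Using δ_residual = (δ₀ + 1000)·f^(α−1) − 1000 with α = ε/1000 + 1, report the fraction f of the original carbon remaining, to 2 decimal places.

0.60

α − 1 = ε/1000 = -0.0260
(δ_res + 1000)/(δ₀ + 1000) = (-0.5 + 1000)/(-13.6 + 1000) = 999.5/986.4 = 1.013281
f = 1.013281^(1/-0.0260) = exp(ln(1.013281)/-0.0260) = exp(0.01319/-0.0260)
f = exp(-0.5074) = 0.6020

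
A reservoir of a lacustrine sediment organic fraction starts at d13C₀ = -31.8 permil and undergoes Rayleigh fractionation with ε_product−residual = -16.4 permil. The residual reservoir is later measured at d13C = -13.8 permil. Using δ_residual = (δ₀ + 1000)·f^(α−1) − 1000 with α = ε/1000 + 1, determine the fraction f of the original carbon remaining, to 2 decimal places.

0.33

α − 1 = ε/1000 = -0.0164
(δ_res + 1000)/(δ₀ + 1000) = (-13.8 + 1000)/(-31.8 + 1000) = 986.2/968.2 = 1.018591
f = 1.018591^(1/-0.0164) = exp(ln(1.018591)/-0.0164) = exp(0.01842/-0.0164)
f = exp(-1.1232) = 0.3252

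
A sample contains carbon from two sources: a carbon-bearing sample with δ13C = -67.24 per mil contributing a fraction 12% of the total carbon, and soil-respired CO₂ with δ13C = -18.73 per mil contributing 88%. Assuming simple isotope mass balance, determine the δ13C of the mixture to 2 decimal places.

-24.55 per mil

δ_mix = f_A·δ_A + f_B·δ_B
δ_mix = 0.12 × (-67.24) + 0.88 × (-18.73)
δ_mix = -8.069 + -16.482 = -24.551 per mil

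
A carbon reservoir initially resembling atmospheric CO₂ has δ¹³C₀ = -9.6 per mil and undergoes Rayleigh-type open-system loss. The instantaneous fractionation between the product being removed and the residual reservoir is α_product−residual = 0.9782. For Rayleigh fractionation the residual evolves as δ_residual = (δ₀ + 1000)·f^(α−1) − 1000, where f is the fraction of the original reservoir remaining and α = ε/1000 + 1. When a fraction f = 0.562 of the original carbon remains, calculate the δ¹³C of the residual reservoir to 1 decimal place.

2.9 per mil

Rayleigh residual: δ_res = (δ₀ + 1000)·f^(α−1) − 1000
α − 1 = -0.02180
f^(α−1) = 0.562^(-0.02180) = 1.012642
δ_res = (-9.6 + 1000) × 1.012642 − 1000 = 1002.920 − 1000 = 2.92 per mil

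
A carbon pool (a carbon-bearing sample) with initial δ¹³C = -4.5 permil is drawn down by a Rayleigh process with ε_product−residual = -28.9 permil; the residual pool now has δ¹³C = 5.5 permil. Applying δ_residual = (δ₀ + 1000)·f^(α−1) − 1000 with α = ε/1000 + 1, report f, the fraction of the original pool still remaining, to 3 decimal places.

α − 1 = ε/1000 = -0.0289
(δ_res + 1000)/(δ₀ + 1000) = (5.5 + 1000)/(-4.5 + 1000) = 1005.5/995.5 = 1.010045
f = 1.010045^(1/-0.0289) = exp(ln(1.010045)/-0.0289) = exp(0.01000/-0.0289)
f = exp(-0.3459) = 0.7076

0.708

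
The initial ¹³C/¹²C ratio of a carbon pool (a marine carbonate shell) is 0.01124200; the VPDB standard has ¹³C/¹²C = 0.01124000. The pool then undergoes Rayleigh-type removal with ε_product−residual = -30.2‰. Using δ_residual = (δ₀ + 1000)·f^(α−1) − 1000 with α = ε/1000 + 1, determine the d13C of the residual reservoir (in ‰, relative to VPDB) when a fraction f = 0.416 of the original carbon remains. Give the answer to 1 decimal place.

27.0‰

δ₀ = (0.01124200/0.01124000 − 1)×1000 = (1.000178 − 1)×1000 = 0.178‰
α − 1 = ε/1000 = -0.0302
f^(α−1) = 0.416^(-0.0302) = 1.026841
δ_res = (0.178 + 1000) × 1.026841 − 1000 = 1027.024 − 1000 = 27.02‰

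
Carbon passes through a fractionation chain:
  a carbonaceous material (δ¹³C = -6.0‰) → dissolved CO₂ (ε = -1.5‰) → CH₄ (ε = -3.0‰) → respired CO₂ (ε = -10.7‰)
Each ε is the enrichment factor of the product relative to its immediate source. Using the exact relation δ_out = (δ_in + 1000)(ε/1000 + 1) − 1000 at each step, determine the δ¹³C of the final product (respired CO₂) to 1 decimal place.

step 1: δ = (-6.00 + 1000)·(-1.5/1000 + 1) − 1000 = -7.49‰
step 2: δ = (-7.49 + 1000)·(-3.0/1000 + 1) − 1000 = -10.47‰
step 3: δ = (-10.47 + 1000)·(-10.7/1000 + 1) − 1000 = -21.06‰

-21.1‰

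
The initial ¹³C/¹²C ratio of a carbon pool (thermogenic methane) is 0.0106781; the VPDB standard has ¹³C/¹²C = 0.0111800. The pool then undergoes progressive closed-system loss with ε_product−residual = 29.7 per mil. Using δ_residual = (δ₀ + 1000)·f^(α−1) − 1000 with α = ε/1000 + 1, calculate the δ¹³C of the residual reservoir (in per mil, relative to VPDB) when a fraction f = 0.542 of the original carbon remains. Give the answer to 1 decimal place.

-62.1 per mil

δ₀ = (0.0106781/0.0111800 − 1)×1000 = (0.955107 − 1)×1000 = -44.893 per mil
α − 1 = ε/1000 = 0.0297
f^(α−1) = 0.542^(0.0297) = 0.981974
δ_res = (-44.893 + 1000) × 0.981974 − 1000 = 937.890 − 1000 = -62.11 per mil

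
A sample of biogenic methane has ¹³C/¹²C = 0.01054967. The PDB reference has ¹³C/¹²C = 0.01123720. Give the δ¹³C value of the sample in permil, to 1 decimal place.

-61.2 permil

δ¹³C = (R_sample / R_standard − 1) × 1000
R_sample / R_standard = 0.01054967 / 0.01123720 = 0.938817
δ¹³C = (0.938817 − 1) × 1000 = -61.18 permil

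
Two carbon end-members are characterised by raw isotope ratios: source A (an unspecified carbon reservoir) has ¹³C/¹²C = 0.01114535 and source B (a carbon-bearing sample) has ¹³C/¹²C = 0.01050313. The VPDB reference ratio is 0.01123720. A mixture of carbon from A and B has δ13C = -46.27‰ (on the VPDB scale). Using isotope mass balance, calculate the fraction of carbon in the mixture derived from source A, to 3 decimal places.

δ_A = (0.01114535/0.01123720 − 1)×1000 = (0.991826 − 1)×1000 = -8.174‰
δ_B = (0.01050313/0.01123720 − 1)×1000 = (0.934675 − 1)×1000 = -65.325‰
f_A = (δ_mix − δ_B)/(δ_A − δ_B) = (-46.27 − (-65.325))/(-8.174 − (-65.325))
f_A = 19.055 / 57.151 = 0.3334

0.333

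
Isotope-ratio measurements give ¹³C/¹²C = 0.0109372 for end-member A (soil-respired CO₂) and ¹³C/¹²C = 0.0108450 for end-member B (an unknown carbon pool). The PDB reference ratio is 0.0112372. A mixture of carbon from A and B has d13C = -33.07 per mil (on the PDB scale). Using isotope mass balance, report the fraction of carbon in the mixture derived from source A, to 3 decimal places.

0.223

δ_A = (0.0109372/0.0112372 − 1)×1000 = (0.973303 − 1)×1000 = -26.697 per mil
δ_B = (0.0108450/0.0112372 − 1)×1000 = (0.965098 − 1)×1000 = -34.902 per mil
f_A = (δ_mix − δ_B)/(δ_A − δ_B) = (-33.07 − (-34.902))/(-26.697 − (-34.902))
f_A = 1.832 / 8.205 = 0.2233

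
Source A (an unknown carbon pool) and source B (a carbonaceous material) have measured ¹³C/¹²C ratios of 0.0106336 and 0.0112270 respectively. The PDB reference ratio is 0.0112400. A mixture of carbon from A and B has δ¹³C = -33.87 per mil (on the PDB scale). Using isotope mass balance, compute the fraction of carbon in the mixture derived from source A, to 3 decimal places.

0.620

δ_A = (0.0106336/0.0112400 − 1)×1000 = (0.946050 − 1)×1000 = -53.950 per mil
δ_B = (0.0112270/0.0112400 − 1)×1000 = (0.998843 − 1)×1000 = -1.157 per mil
f_A = (δ_mix − δ_B)/(δ_A − δ_B) = (-33.87 − (-1.157))/(-53.950 − (-1.157))
f_A = -32.713 / -52.794 = 0.6196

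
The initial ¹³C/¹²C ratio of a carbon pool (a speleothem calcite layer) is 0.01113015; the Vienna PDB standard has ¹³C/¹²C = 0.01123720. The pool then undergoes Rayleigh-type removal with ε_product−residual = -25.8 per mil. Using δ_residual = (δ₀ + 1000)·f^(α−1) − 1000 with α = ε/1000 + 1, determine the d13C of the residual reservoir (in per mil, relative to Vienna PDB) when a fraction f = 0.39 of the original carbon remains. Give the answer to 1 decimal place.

14.8 per mil

δ₀ = (0.01113015/0.01123720 − 1)×1000 = (0.990474 − 1)×1000 = -9.526 per mil
α − 1 = ε/1000 = -0.0258
f^(α−1) = 0.39^(-0.0258) = 1.024591
δ_res = (-9.526 + 1000) × 1.024591 − 1000 = 1014.830 − 1000 = 14.83 per mil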